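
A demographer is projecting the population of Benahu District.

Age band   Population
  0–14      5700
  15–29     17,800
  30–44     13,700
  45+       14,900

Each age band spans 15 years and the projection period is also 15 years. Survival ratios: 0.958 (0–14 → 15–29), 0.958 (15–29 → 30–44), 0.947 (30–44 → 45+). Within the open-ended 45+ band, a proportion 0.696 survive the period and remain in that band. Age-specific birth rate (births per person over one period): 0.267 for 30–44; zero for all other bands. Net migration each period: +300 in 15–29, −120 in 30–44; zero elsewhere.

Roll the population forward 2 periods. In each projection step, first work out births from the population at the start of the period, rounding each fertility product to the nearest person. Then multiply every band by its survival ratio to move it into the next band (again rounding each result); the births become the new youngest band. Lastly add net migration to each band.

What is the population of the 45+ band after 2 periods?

32282

[period 1]
Births: 13700 × 0.267 = 3658
15–29: 5700 × 0.958 = 5461
30–44: 17800 × 0.958 = 17052
45+: 13700 × 0.947 + 14900 × 0.696 = 12974 + 10370 = 23344
Net migration: 15–29 + 300 → 5761; 30–44 − 120 → 16932
→ [3658, 5761, 16932, 23344]
[period 2]
Births: 16932 × 0.267 = 4521
15–29: 3658 × 0.958 = 3504
30–44: 5761 × 0.958 = 5519
45+: 16932 × 0.947 + 23344 × 0.696 = 16035 + 16247 = 32282
Net migration: 15–29 + 300 → 3804; 30–44 − 120 → 5399
→ [4521, 3804, 5399, 32282]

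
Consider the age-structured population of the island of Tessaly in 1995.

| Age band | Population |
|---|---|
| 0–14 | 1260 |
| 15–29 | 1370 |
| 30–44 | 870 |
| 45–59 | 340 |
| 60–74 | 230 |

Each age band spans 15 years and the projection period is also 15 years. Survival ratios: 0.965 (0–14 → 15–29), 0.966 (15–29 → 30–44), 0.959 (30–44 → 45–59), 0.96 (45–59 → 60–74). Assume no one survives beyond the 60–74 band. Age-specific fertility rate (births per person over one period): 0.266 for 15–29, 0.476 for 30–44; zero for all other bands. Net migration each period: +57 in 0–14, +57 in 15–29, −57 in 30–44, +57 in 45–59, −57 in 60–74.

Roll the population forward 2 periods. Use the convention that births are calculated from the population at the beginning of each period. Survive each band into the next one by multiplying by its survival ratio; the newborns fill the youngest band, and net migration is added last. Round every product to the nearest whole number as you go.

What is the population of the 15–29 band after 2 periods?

863

Let band 1 be 0–14 through band 5 = 60–74.
After projecting period 1:
Births: 1370 × 0.266 = 364  |  870 × 0.476 = 414 ⇒ total 778
Band 2: 1260 × 0.965 = 1216
Band 3: 1370 × 0.966 = 1323
Band 4: 870 × 0.959 = 834
Band 5: 340 × 0.96 = 326
Net migration: Band 1 + 57 → 835; Band 2 + 57 → 1273; Band 3 − 57 → 1266; Band 4 + 57 → 891; Band 5 − 57 → 269
End of period: [835, 1273, 1266, 891, 269]
After projecting period 2:
Births: 1273 × 0.266 = 339  |  1266 × 0.476 = 603 ⇒ total 942
Band 2: 835 × 0.965 = 806
Band 3: 1273 × 0.966 = 1230
Band 4: 1266 × 0.959 = 1214
Band 5: 891 × 0.96 = 855
Net migration: Band 1 + 57 → 999; Band 2 + 57 → 863; Band 3 − 57 → 1173; Band 4 + 57 → 1271; Band 5 − 57 → 798
End of period: [999, 863, 1173, 1271, 798]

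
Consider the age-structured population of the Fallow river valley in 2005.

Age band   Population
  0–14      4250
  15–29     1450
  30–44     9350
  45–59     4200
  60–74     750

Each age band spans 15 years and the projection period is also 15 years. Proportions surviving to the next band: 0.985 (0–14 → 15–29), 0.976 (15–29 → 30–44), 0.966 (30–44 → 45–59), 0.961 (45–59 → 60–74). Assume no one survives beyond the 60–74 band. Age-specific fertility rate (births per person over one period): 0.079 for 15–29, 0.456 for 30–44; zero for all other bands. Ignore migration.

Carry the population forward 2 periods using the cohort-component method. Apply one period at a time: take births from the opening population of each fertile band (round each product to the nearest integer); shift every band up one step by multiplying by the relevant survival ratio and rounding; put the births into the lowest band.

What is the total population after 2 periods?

19422

Call the groups 1 to 5, youngest first.
Period 1.
Births: 1450 × 0.079 = 115  |  9350 × 0.456 = 4264 — total 4379
Group 2: 4250 × 0.985 = 4186
Group 3: 1450 × 0.976 = 1415
Group 4: 9350 × 0.966 = 9032
Group 5: 4200 × 0.961 = 4036
End of period: [4379, 4186, 1415, 9032, 4036]
Period 2.
Births: 4186 × 0.079 = 331  |  1415 × 0.456 = 645 — total 976
Group 2: 4379 × 0.985 = 4313
Group 3: 4186 × 0.976 = 4086
Group 4: 1415 × 0.966 = 1367
Group 5: 9032 × 0.961 = 8680
End of period: [976, 4313, 4086, 1367, 8680]
Total after period 2: 976 + 4313 + 4086 + 1367 + 8680 = 19422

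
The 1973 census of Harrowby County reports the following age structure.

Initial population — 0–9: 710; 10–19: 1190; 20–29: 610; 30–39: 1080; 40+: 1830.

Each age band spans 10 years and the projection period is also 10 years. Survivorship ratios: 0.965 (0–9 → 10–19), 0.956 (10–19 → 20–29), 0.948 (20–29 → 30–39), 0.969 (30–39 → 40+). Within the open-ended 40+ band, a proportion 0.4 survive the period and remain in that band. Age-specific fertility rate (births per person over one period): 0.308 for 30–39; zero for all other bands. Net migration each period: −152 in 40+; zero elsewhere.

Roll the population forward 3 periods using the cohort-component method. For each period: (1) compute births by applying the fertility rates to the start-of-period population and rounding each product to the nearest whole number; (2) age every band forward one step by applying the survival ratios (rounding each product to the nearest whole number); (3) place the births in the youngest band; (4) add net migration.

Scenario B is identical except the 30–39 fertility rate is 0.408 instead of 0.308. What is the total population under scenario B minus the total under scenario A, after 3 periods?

264

Call the bands 1 to 5, youngest first.
Period 1:
Births: 1080 × 0.308 = 333
Band 2: 710 × 0.965 = 685
Band 3: 1190 × 0.956 = 1138
Band 4: 610 × 0.948 = 578
Band 5: 1080 × 0.969 + 1830 × 0.4 = 1047 + 732 = 1779
Net migration: Band 5 − 152 → 1627
End of period: [333, 685, 1138, 578, 1627]
Period 2:
Births: 578 × 0.308 = 178
Band 2: 333 × 0.965 = 321
Band 3: 685 × 0.956 = 655
Band 4: 1138 × 0.948 = 1079
Band 5: 578 × 0.969 + 1627 × 0.4 = 560 + 651 = 1211
Net migration: Band 5 − 152 → 1059
End of period: [178, 321, 655, 1079, 1059]
Period 3:
Births: 1079 × 0.308 = 332
Band 2: 178 × 0.965 = 172
Band 3: 321 × 0.956 = 307
Band 4: 655 × 0.948 = 621
Band 5: 1079 × 0.969 + 1059 × 0.4 = 1046 + 424 = 1470
Net migration: Band 5 − 152 → 1318
End of period: [332, 172, 307, 621, 1318]
Scenario A total after 3 periods: 2750
Scenario B projection —
Period 1:
Births: 1080 × 0.408 = 441
Band 2: 710 × 0.965 = 685
Band 3: 1190 × 0.956 = 1138
Band 4: 610 × 0.948 = 578
Band 5: 1080 × 0.969 + 1830 × 0.4 = 1047 + 732 = 1779
Net migration: Band 5 − 152 → 1627
End of period: [441, 685, 1138, 578, 1627]
Period 2:
Births: 578 × 0.408 = 236
Band 2: 441 × 0.965 = 426
Band 3: 685 × 0.956 = 655
Band 4: 1138 × 0.948 = 1079
Band 5: 578 × 0.969 + 1627 × 0.4 = 560 + 651 = 1211
Net migration: Band 5 − 152 → 1059
End of period: [236, 426, 655, 1079, 1059]
Period 3:
Births: 1079 × 0.408 = 440
Band 2: 236 × 0.965 = 228
Band 3: 426 × 0.956 = 407
Band 4: 655 × 0.948 = 621
Band 5: 1079 × 0.969 + 1059 × 0.4 = 1046 + 424 = 1470
Net migration: Band 5 − 152 → 1318
End of period: [440, 228, 407, 621, 1318]
Scenario B total after 3 periods: 3014
Difference B − A = 3014 − 2750 = 264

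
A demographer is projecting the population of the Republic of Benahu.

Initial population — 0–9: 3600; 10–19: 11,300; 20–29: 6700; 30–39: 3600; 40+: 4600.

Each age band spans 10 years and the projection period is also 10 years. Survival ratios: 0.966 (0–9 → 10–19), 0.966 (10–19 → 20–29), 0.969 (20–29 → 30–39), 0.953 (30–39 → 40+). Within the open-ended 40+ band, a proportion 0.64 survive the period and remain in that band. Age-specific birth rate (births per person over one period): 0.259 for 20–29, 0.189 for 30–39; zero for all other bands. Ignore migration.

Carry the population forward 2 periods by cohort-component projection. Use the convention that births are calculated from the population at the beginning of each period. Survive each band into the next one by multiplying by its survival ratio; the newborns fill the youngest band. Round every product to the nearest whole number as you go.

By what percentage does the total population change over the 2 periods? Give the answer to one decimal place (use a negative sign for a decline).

2.7

[period 1]
Births: 6700 * 0.259 = 1735, 3600 * 0.189 = 680 → 2415
10–19: 3600 * 0.966 = 3478
20–29: 11300 * 0.966 = 10916
30–39: 6700 * 0.969 = 6492
40+: 3600 * 0.953 + 4600 * 0.64 = 3431 + 2944 = 6375
Giving 2415 / 3478 / 10916 / 6492 / 6375.
[period 2]
Births: 10916 * 0.259 = 2827, 6492 * 0.189 = 1227 → 4054
10–19: 2415 * 0.966 = 2333
20–29: 3478 * 0.966 = 3360
30–39: 10916 * 0.969 = 10578
40+: 6492 * 0.953 + 6375 * 0.64 = 6187 + 4080 = 10267
Giving 4054 / 2333 / 3360 / 10578 / 10267.
Total: 29800 → 30592; change = 792; percentage change = 2.7%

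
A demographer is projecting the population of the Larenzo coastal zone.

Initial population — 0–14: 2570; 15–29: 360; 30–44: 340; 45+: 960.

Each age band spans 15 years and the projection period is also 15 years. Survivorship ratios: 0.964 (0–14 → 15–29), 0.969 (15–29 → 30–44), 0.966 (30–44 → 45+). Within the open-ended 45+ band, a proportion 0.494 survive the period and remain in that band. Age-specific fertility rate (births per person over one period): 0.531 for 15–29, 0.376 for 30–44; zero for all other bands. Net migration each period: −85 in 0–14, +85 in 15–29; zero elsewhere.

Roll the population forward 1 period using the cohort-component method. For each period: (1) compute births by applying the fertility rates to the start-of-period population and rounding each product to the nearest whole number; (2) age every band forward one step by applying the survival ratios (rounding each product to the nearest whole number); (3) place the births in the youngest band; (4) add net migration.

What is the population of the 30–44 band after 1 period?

349

Let band 1 be 0–14 through band 4 = 45+.
Period 1:
Births: 360 × 0.531 = 191  |  340 × 0.376 = 128 → total 319
Band 2: 2570 × 0.964 = 2477
Band 3: 360 × 0.969 = 349
Band 4: 340 × 0.966 + 960 × 0.494 = 328 + 474 = 802
Net migration: Band 1 − 85 → 234; Band 2 + 85 → 2562
Population now: 0–14=234, 15–29=2562, 30–44=349, 45+=802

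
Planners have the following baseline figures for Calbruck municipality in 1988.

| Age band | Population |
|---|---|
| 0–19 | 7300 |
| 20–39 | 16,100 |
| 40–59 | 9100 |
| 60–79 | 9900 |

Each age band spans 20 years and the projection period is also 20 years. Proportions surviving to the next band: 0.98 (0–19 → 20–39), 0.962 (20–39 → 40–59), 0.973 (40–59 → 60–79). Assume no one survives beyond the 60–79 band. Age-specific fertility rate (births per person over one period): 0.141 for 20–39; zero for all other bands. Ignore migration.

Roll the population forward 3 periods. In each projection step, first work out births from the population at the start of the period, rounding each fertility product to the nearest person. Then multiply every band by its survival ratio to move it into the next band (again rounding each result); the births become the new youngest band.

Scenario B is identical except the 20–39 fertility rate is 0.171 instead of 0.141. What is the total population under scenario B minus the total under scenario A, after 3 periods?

812

Numbering the bands 1..4 from youngest to oldest:
— Period 1 —
Births: 16100 × 0.141 = 2270
Band 2: 7300 × 0.98 = 7154
Band 3: 16100 × 0.962 = 15488
Band 4: 9100 × 0.973 = 8854
Giving 2270 / 7154 / 15488 / 8854.
— Period 2 —
Births: 7154 × 0.141 = 1009
Band 2: 2270 × 0.98 = 2225
Band 3: 7154 × 0.962 = 6882
Band 4: 15488 × 0.973 = 15070
Giving 1009 / 2225 / 6882 / 15070.
— Period 3 —
Births: 2225 × 0.141 = 314
Band 2: 1009 × 0.98 = 989
Band 3: 2225 × 0.962 = 2140
Band 4: 6882 × 0.973 = 6696
Giving 314 / 989 / 2140 / 6696.
Scenario A total after 3 periods: 10139
Scenario B projection —
— Period 1 —
Births: 16100 × 0.171 = 2753
Band 2: 7300 × 0.98 = 7154
Band 3: 16100 × 0.962 = 15488
Band 4: 9100 × 0.973 = 8854
Giving 2753 / 7154 / 15488 / 8854.
— Period 2 —
Births: 7154 × 0.171 = 1223
Band 2: 2753 × 0.98 = 2698
Band 3: 7154 × 0.962 = 6882
Band 4: 15488 × 0.973 = 15070
Giving 1223 / 2698 / 6882 / 15070.
— Period 3 —
Births: 2698 × 0.171 = 461
Band 2: 1223 × 0.98 = 1199
Band 3: 2698 × 0.962 = 2595
Band 4: 6882 × 0.973 = 6696
Giving 461 / 1199 / 2595 / 6696.
Scenario B total after 3 periods: 10951
Difference B − A = 10951 − 10139 = 812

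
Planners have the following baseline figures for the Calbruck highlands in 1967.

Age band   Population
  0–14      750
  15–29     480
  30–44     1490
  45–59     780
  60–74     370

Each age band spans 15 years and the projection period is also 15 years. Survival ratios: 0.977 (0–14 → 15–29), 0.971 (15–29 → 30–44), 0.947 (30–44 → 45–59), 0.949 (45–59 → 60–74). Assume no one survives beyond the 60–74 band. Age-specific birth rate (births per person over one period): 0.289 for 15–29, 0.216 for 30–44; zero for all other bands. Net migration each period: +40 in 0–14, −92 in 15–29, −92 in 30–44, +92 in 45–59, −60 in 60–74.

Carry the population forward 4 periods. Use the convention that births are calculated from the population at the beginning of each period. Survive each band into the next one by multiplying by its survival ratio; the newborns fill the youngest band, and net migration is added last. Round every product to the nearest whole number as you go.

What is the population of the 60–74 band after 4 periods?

[period 1]
Births: 480 * 0.289 = 139 ; 1490 * 0.216 = 322 → total 461
15–29: 750 * 0.977 = 733
30–44: 480 * 0.971 = 466
45–59: 1490 * 0.947 = 1411
60–74: 780 * 0.949 = 740
Net migration: 0–14 + 40 → 501; 15–29 − 92 → 641; 30–44 − 92 → 374; 45–59 + 92 → 1503; 60–74 − 60 → 680
Population now: 0–14=501, 15–29=641, 30–44=374, 45–59=1503, 60–74=680
[period 2]
Births: 641 * 0.289 = 185 ; 374 * 0.216 = 81 → total 266
15–29: 501 * 0.977 = 489
30–44: 641 * 0.971 = 622
45–59: 374 * 0.947 = 354
60–74: 1503 * 0.949 = 1426
Net migration: 0–14 + 40 → 306; 15–29 − 92 → 397; 30–44 − 92 → 530; 45–59 + 92 → 446; 60–74 − 60 → 1366
Population now: 0–14=306, 15–29=397, 30–44=530, 45–59=446, 60–74=1366
[period 3]
Births: 397 * 0.289 = 115 ; 530 * 0.216 = 114 → total 229
15–29: 306 * 0.977 = 299
30–44: 397 * 0.971 = 385
45–59: 530 * 0.947 = 502
60–74: 446 * 0.949 = 423
Net migration: 0–14 + 40 → 269; 15–29 − 92 → 207; 30–44 − 92 → 293; 45–59 + 92 → 594; 60–74 − 60 → 363
Population now: 0–14=269, 15–29=207, 30–44=293, 45–59=594, 60–74=363
[period 4]
Births: 207 * 0.289 = 60 ; 293 * 0.216 = 63 → total 123
15–29: 269 * 0.977 = 263
30–44: 207 * 0.971 = 201
45–59: 293 * 0.947 = 277
60–74: 594 * 0.949 = 564
Net migration: 0–14 + 40 → 163; 15–29 − 92 → 171; 30–44 − 92 → 109; 45–59 + 92 → 369; 60–74 − 60 → 504
Population now: 0–14=163, 15–29=171, 30–44=109, 45–59=369, 60–74=504

504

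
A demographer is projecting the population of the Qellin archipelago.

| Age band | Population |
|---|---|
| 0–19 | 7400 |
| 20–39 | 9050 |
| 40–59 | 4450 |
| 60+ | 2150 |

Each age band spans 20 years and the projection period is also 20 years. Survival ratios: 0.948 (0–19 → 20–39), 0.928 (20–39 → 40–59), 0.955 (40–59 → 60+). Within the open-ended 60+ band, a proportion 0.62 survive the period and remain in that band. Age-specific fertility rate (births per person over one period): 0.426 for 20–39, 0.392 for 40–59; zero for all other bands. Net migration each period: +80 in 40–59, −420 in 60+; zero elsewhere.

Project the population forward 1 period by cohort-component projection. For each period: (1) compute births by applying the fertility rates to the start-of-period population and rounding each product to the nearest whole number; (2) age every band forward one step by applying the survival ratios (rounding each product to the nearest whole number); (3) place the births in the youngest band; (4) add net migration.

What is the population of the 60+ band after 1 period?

5163

Numbering the groups 1..4 from youngest to oldest:
After projecting period 1:
Births: 9050 × 0.426 = 3855 ; 4450 × 0.392 = 1744 ⇒ total 5599
Group 2: 7400 × 0.948 = 7015
Group 3: 9050 × 0.928 = 8398
Group 4: 4450 × 0.955 + 2150 × 0.62 = 4250 + 1333 = 5583
Net migration: Group 3 + 80 → 8478; Group 4 − 420 → 5163
Population now: 0–19=5599, 20–39=7015, 40–59=8478, 60+=5163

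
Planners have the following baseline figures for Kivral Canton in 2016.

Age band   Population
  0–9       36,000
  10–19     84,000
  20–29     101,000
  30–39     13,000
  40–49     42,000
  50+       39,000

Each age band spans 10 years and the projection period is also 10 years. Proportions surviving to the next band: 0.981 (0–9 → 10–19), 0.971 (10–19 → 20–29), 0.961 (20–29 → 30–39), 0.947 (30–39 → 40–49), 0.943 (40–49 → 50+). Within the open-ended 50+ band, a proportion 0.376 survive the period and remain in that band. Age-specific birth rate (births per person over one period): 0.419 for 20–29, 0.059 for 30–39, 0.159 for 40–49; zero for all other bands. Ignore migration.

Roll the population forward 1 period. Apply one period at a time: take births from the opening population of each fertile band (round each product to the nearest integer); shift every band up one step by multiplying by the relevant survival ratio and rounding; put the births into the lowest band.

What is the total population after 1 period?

Period 1.
Births: 101000 * 0.419 = 42319 ; 13000 * 0.059 = 767 ; 42000 * 0.159 = 6678 → 49764
10–19: 36000 * 0.981 = 35316
20–29: 84000 * 0.971 = 81564
30–39: 101000 * 0.961 = 97061
40–49: 13000 * 0.947 = 12311
50+: 42000 * 0.943 + 39000 * 0.376 = 39606 + 14664 = 54270
→ [49764, 35316, 81564, 97061, 12311, 54270]
Total after period 1: 49764 + 35316 + 81564 + 97061 + 12311 + 54270 = 330286

330286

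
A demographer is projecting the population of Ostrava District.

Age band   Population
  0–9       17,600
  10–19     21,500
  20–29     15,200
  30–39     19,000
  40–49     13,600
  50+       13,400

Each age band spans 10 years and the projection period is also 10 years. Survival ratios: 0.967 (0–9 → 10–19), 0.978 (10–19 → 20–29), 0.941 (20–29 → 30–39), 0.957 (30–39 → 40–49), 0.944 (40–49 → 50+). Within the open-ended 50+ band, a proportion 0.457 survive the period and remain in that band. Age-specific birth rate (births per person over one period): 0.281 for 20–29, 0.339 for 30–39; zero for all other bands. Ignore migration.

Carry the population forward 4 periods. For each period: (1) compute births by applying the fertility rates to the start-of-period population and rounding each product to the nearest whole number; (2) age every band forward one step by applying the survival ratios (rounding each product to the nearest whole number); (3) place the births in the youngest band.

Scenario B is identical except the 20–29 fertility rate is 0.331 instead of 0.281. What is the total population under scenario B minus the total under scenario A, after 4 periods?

3219

Numbering the groups 1..6 from youngest to oldest:
Period 1:
Births: 15200 × 0.281 = 4271, 19000 × 0.339 = 6441 — total 10712
Group 2: 17600 × 0.967 = 17019
Group 3: 21500 × 0.978 = 21027
Group 4: 15200 × 0.941 = 14303
Group 5: 19000 × 0.957 = 18183
Group 6: 13600 × 0.944 + 13400 × 0.457 = 12838 + 6124 = 18962
Population now: 0–9=10712, 10–19=17019, 20–29=21027, 30–39=14303, 40–49=18183, 50+=18962
Period 2:
Births: 21027 × 0.281 = 5909, 14303 × 0.339 = 4849 — total 10758
Group 2: 10712 × 0.967 = 10359
Group 3: 17019 × 0.978 = 16645
Group 4: 21027 × 0.941 = 19786
Group 5: 14303 × 0.957 = 13688
Group 6: 18183 × 0.944 + 18962 × 0.457 = 17165 + 8666 = 25831
Population now: 0–9=10758, 10–19=10359, 20–29=16645, 30–39=19786, 40–49=13688, 50+=25831
Period 3:
Births: 16645 × 0.281 = 4677, 19786 × 0.339 = 6707 — total 11384
Group 2: 10758 × 0.967 = 10403
Group 3: 10359 × 0.978 = 10131
Group 4: 16645 × 0.941 = 15663
Group 5: 19786 × 0.957 = 18935
Group 6: 13688 × 0.944 + 25831 × 0.457 = 12921 + 11805 = 24726
Population now: 0–9=11384, 10–19=10403, 20–29=10131, 30–39=15663, 40–49=18935, 50+=24726
Period 4:
Births: 10131 × 0.281 = 2847, 15663 × 0.339 = 5310 — total 8157
Group 2: 11384 × 0.967 = 11008
Group 3: 10403 × 0.978 = 10174
Group 4: 10131 × 0.941 = 9533
Group 5: 15663 × 0.957 = 14989
Group 6: 18935 × 0.944 + 24726 × 0.457 = 17875 + 11300 = 29175
Population now: 0–9=8157, 10–19=11008, 20–29=10174, 30–39=9533, 40–49=14989, 50+=29175
Scenario A total after 4 periods: 83036
Scenario B projection —
Period 1:
Births: 15200 × 0.331 = 5031, 19000 × 0.339 = 6441 — total 11472
Group 2: 17600 × 0.967 = 17019
Group 3: 21500 × 0.978 = 21027
Group 4: 15200 × 0.941 = 14303
Group 5: 19000 × 0.957 = 18183
Group 6: 13600 × 0.944 + 13400 × 0.457 = 12838 + 6124 = 18962
Population now: 0–9=11472, 10–19=17019, 20–29=21027, 30–39=14303, 40–49=18183, 50+=18962
Period 2:
Births: 21027 × 0.331 = 6960, 14303 × 0.339 = 4849 — total 11809
Group 2: 11472 × 0.967 = 11093
Group 3: 17019 × 0.978 = 16645
Group 4: 21027 × 0.941 = 19786
Group 5: 14303 × 0.957 = 13688
Group 6: 18183 × 0.944 + 18962 × 0.457 = 17165 + 8666 = 25831
Population now: 0–9=11809, 10–19=11093, 20–29=16645, 30–39=19786, 40–49=13688, 50+=25831
Period 3:
Births: 16645 × 0.331 = 5509, 19786 × 0.339 = 6707 — total 12216
Group 2: 11809 × 0.967 = 11419
Group 3: 11093 × 0.978 = 10849
Group 4: 16645 × 0.941 = 15663
Group 5: 19786 × 0.957 = 18935
Group 6: 13688 × 0.944 + 25831 × 0.457 = 12921 + 11805 = 24726
Population now: 0–9=12216, 10–19=11419, 20–29=10849, 30–39=15663, 40–49=18935, 50+=24726
Period 4:
Births: 10849 × 0.331 = 3591, 15663 × 0.339 = 5310 — total 8901
Group 2: 12216 × 0.967 = 11813
Group 3: 11419 × 0.978 = 11168
Group 4: 10849 × 0.941 = 10209
Group 5: 15663 × 0.957 = 14989
Group 6: 18935 × 0.944 + 24726 × 0.457 = 17875 + 11300 = 29175
Population now: 0–9=8901, 10–19=11813, 20–29=11168, 30–39=10209, 40–49=14989, 50+=29175
Scenario B total after 4 periods: 86255
Difference B − A = 86255 − 83036 = 3219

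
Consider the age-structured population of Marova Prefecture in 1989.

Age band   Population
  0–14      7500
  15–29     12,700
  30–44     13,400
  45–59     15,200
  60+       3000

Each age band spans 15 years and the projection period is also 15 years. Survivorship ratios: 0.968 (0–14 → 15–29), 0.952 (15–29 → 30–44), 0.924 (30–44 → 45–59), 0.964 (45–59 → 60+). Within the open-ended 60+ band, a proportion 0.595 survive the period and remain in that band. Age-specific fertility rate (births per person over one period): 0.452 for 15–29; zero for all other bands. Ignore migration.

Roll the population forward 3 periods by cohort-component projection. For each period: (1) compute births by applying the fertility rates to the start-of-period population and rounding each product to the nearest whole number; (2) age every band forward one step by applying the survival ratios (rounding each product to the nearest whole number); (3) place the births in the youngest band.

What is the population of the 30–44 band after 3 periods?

5289

Let band 1 be 0–14 through band 5 = 60+.
After projecting period 1:
Births: 12700 × 0.452 = 5740
Band 2: 7500 × 0.968 = 7260
Band 3: 12700 × 0.952 = 12090
Band 4: 13400 × 0.924 = 12382
Band 5: 15200 × 0.964 + 3000 × 0.595 = 14653 + 1785 = 16438
Giving 5740 / 7260 / 12090 / 12382 / 16438.
After projecting period 2:
Births: 7260 × 0.452 = 3282
Band 2: 5740 × 0.968 = 5556
Band 3: 7260 × 0.952 = 6912
Band 4: 12090 × 0.924 = 11171
Band 5: 12382 × 0.964 + 16438 × 0.595 = 11936 + 9781 = 21717
Giving 3282 / 5556 / 6912 / 11171 / 21717.
After projecting period 3:
Births: 5556 × 0.452 = 2511
Band 2: 3282 × 0.968 = 3177
Band 3: 5556 × 0.952 = 5289
Band 4: 6912 × 0.924 = 6387
Band 5: 11171 × 0.964 + 21717 × 0.595 = 10769 + 12922 = 23691
Giving 2511 / 3177 / 5289 / 6387 / 23691.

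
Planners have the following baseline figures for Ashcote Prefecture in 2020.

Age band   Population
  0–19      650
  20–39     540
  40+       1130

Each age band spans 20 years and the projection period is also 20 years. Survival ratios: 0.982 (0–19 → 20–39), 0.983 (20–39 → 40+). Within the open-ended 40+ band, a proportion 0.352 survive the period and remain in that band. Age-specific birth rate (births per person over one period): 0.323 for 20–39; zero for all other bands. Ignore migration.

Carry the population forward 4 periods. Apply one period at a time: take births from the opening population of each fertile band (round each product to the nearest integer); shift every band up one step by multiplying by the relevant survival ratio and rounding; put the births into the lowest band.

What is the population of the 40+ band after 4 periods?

376

(Bands numbered youngest = 1 to oldest = 3.)
After projecting period 1:
Births: 540 × 0.323 = 174
Band 2: 650 × 0.982 = 638
Band 3: 540 × 0.983 + 1130 × 0.352 = 531 + 398 = 929
Giving 174 / 638 / 929.
After projecting period 2:
Births: 638 × 0.323 = 206
Band 2: 174 × 0.982 = 171
Band 3: 638 × 0.983 + 929 × 0.352 = 627 + 327 = 954
Giving 206 / 171 / 954.
After projecting period 3:
Births: 171 × 0.323 = 55
Band 2: 206 × 0.982 = 202
Band 3: 171 × 0.983 + 954 × 0.352 = 168 + 336 = 504
Giving 55 / 202 / 504.
After projecting period 4:
Births: 202 × 0.323 = 65
Band 2: 55 × 0.982 = 54
Band 3: 202 × 0.983 + 504 × 0.352 = 199 + 177 = 376
Giving 65 / 54 / 376.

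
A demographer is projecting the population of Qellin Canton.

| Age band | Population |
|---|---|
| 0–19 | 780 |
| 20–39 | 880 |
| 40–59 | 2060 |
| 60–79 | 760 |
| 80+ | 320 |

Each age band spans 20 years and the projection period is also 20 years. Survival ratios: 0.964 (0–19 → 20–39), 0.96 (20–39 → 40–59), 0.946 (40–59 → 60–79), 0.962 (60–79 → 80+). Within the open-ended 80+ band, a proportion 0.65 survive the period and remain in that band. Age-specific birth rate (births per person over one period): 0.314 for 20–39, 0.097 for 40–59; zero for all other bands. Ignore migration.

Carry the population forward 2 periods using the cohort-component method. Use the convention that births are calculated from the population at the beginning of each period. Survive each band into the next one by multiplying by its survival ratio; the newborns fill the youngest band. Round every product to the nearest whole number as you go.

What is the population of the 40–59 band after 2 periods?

722

Let band 1 be 0–19 through band 5 = 80+.
Period 1:
Births: 880 × 0.314 = 276, 2060 × 0.097 = 200 → 476
Band 2: 780 × 0.964 = 752
Band 3: 880 × 0.96 = 845
Band 4: 2060 × 0.946 = 1949
Band 5: 760 × 0.962 + 320 × 0.65 = 731 + 208 = 939
Population now: 0–19=476, 20–39=752, 40–59=845, 60–79=1949, 80+=939
Period 2:
Births: 752 × 0.314 = 236, 845 × 0.097 = 82 → 318
Band 2: 476 × 0.964 = 459
Band 3: 752 × 0.96 = 722
Band 4: 845 × 0.946 = 799
Band 5: 1949 × 0.962 + 939 × 0.65 = 1875 + 610 = 2485
Population now: 0–19=318, 20–39=459, 40–59=722, 60–79=799, 80+=2485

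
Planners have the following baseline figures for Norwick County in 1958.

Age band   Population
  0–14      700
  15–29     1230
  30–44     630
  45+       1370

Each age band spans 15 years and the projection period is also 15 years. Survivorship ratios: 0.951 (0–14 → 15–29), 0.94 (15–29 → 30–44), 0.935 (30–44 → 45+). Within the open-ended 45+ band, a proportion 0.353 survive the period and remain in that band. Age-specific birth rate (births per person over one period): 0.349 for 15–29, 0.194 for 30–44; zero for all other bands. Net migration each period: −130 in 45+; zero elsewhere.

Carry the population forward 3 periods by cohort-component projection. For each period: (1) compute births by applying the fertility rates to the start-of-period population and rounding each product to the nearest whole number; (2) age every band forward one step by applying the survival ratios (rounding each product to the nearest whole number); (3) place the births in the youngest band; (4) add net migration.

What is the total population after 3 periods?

2139

Period 1.
Births: 1230 × 0.349 = 429, 630 × 0.194 = 122 — total 551
15–29: 700 × 0.951 = 666
30–44: 1230 × 0.94 = 1156
45+: 630 × 0.935 + 1370 × 0.353 = 589 + 484 = 1073
Net migration: 45+ − 130 → 943
Population now: 0–14=551, 15–29=666, 30–44=1156, 45+=943
Period 2.
Births: 666 × 0.349 = 232, 1156 × 0.194 = 224 — total 456
15–29: 551 × 0.951 = 524
30–44: 666 × 0.94 = 626
45+: 1156 × 0.935 + 943 × 0.353 = 1081 + 333 = 1414
Net migration: 45+ − 130 → 1284
Population now: 0–14=456, 15–29=524, 30–44=626, 45+=1284
Period 3.
Births: 524 × 0.349 = 183, 626 × 0.194 = 121 — total 304
15–29: 456 × 0.951 = 434
30–44: 524 × 0.94 = 493
45+: 626 × 0.935 + 1284 × 0.353 = 585 + 453 = 1038
Net migration: 45+ − 130 → 908
Population now: 0–14=304, 15–29=434, 30–44=493, 45+=908
Total after period 3: 304 + 434 + 493 + 908 = 2139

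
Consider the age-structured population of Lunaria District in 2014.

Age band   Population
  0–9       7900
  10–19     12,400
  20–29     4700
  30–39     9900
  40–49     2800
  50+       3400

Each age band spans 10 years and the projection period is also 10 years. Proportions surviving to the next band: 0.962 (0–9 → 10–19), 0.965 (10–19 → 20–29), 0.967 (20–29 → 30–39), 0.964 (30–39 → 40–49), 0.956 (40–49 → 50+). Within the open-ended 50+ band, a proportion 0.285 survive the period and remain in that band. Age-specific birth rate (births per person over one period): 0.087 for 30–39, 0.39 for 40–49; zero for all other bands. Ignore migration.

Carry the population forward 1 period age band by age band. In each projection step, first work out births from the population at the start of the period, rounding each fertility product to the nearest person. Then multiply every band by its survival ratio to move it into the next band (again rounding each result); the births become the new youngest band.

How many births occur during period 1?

Period 1.
Births: 9900 * 0.087 = 861 ; 2800 * 0.39 = 1092 ⇒ total 1953
10–19: 7900 * 0.962 = 7600
20–29: 12400 * 0.965 = 11966
30–39: 4700 * 0.967 = 4545
40–49: 9900 * 0.964 = 9544
50+: 2800 * 0.956 + 3400 * 0.285 = 2677 + 969 = 3646
Population now: 0–9=1953, 10–19=7600, 20–29=11966, 30–39=4545, 40–49=9544, 50+=3646

1953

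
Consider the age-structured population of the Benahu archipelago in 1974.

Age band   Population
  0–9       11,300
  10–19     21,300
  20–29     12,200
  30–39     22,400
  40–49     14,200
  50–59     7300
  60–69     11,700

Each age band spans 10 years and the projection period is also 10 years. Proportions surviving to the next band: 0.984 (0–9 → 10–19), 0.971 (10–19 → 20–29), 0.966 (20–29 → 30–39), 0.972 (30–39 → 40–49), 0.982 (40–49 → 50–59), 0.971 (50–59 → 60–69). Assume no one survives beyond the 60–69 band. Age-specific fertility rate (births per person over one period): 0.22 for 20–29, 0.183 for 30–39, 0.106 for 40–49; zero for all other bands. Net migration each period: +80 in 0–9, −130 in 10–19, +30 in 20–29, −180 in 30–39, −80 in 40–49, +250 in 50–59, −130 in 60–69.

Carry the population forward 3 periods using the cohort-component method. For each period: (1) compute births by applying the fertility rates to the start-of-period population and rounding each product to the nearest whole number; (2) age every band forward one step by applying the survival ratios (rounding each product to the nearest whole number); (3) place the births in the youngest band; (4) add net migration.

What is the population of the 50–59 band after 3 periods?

Numbering the bands 1..7 from youngest to oldest:
After projecting period 1:
Births: 12200 × 0.22 = 2684  |  22400 × 0.183 = 4099  |  14200 × 0.106 = 1505 ⇒ total 8288
Band 2: 11300 × 0.984 = 11119
Band 3: 21300 × 0.971 = 20682
Band 4: 12200 × 0.966 = 11785
Band 5: 22400 × 0.972 = 21773
Band 6: 14200 × 0.982 = 13944
Band 7: 7300 × 0.971 = 7088
Net migration: Band 1 + 80 → 8368; Band 2 − 130 → 10989; Band 3 + 30 → 20712; Band 4 − 180 → 11605; Band 5 − 80 → 21693; Band 6 + 250 → 14194; Band 7 − 130 → 6958
Population now: 0–9=8368, 10–19=10989, 20–29=20712, 30–39=11605, 40–49=21693, 50–59=14194, 60–69=6958
After projecting period 2:
Births: 20712 × 0.22 = 4557  |  11605 × 0.183 = 2124  |  21693 × 0.106 = 2299 ⇒ total 8980
Band 2: 8368 × 0.984 = 8234
Band 3: 10989 × 0.971 = 10670
Band 4: 20712 × 0.966 = 20008
Band 5: 11605 × 0.972 = 11280
Band 6: 21693 × 0.982 = 21303
Band 7: 14194 × 0.971 = 13782
Net migration: Band 1 + 80 → 9060; Band 2 − 130 → 8104; Band 3 + 30 → 10700; Band 4 − 180 → 19828; Band 5 − 80 → 11200; Band 6 + 250 → 21553; Band 7 − 130 → 13652
Population now: 0–9=9060, 10–19=8104, 20–29=10700, 30–39=19828, 40–49=11200, 50–59=21553, 60–69=13652
After projecting period 3:
Births: 10700 × 0.22 = 2354  |  19828 × 0.183 = 3629  |  11200 × 0.106 = 1187 ⇒ total 7170
Band 2: 9060 × 0.984 = 8915
Band 3: 8104 × 0.971 = 7869
Band 4: 10700 × 0.966 = 10336
Band 5: 19828 × 0.972 = 19273
Band 6: 11200 × 0.982 = 10998
Band 7: 21553 × 0.971 = 20928
Net migration: Band 1 + 80 → 7250; Band 2 − 130 → 8785; Band 3 + 30 → 7899; Band 4 − 180 → 10156; Band 5 − 80 → 19193; Band 6 + 250 → 11248; Band 7 − 130 → 20798
Population now: 0–9=7250, 10–19=8785, 20–29=7899, 30–39=10156, 40–49=19193, 50–59=11248, 60–69=20798

11248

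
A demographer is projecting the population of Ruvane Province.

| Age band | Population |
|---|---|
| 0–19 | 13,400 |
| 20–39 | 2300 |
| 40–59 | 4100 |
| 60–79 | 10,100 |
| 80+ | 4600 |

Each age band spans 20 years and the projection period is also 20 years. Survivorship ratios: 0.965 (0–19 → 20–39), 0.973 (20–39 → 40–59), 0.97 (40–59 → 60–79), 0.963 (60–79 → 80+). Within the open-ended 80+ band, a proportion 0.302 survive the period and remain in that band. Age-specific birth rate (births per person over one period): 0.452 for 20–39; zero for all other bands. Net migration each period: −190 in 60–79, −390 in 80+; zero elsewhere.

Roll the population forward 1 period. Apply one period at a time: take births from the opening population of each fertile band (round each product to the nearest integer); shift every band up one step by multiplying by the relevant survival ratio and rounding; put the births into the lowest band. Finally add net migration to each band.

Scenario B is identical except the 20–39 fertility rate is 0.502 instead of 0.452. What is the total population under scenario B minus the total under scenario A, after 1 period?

(Bands numbered youngest = 1 to oldest = 5.)
— Period 1 —
Births: 2300 × 0.452 = 1040
Band 2: 13400 × 0.965 = 12931
Band 3: 2300 × 0.973 = 2238
Band 4: 4100 × 0.97 = 3977
Band 5: 10100 × 0.963 + 4600 × 0.302 = 9726 + 1389 = 11115
Net migration: Band 4 − 190 → 3787; Band 5 − 390 → 10725
→ [1040, 12931, 2238, 3787, 10725]
Scenario A total after 1 period: 30721
Scenario B projection —
— Period 1 —
Births: 2300 × 0.502 = 1155
Band 2: 13400 × 0.965 = 12931
Band 3: 2300 × 0.973 = 2238
Band 4: 4100 × 0.97 = 3977
Band 5: 10100 × 0.963 + 4600 × 0.302 = 9726 + 1389 = 11115
Net migration: Band 4 − 190 → 3787; Band 5 − 390 → 10725
→ [1155, 12931, 2238, 3787, 10725]
Scenario B total after 1 period: 30836
Difference B − A = 30836 − 30721 = 115

115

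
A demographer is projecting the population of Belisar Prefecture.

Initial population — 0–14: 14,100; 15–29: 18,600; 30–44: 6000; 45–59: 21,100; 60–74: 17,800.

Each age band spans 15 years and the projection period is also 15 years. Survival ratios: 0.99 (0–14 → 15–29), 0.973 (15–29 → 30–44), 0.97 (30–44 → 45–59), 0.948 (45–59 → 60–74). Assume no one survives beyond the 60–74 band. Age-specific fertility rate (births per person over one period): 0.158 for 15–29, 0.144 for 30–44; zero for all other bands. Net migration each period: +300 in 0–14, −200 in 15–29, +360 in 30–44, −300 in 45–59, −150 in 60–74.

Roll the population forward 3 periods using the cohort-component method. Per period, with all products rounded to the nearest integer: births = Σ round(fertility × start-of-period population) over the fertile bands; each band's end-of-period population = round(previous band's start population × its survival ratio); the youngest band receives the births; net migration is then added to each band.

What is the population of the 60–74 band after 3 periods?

Let group 1 be 0–14 through group 5 = 60–74.
[period 1]
Births: 18600 × 0.158 = 2939 ; 6000 × 0.144 = 864 → 3803
Group 2: 14100 × 0.99 = 13959
Group 3: 18600 × 0.973 = 18098
Group 4: 6000 × 0.97 = 5820
Group 5: 21100 × 0.948 = 20003
Net migration: Group 1 + 300 → 4103; Group 2 − 200 → 13759; Group 3 + 360 → 18458; Group 4 − 300 → 5520; Group 5 − 150 → 19853
Giving 4103 / 13759 / 18458 / 5520 / 19853.
[period 2]
Births: 13759 × 0.158 = 2174 ; 18458 × 0.144 = 2658 → 4832
Group 2: 4103 × 0.99 = 4062
Group 3: 13759 × 0.973 = 13388
Group 4: 18458 × 0.97 = 17904
Group 5: 5520 × 0.948 = 5233
Net migration: Group 1 + 300 → 5132; Group 2 − 200 → 3862; Group 3 + 360 → 13748; Group 4 − 300 → 17604; Group 5 − 150 → 5083
Giving 5132 / 3862 / 13748 / 17604 / 5083.
[period 3]
Births: 3862 × 0.158 = 610 ; 13748 × 0.144 = 1980 → 2590
Group 2: 5132 × 0.99 = 5081
Group 3: 3862 × 0.973 = 3758
Group 4: 13748 × 0.97 = 13336
Group 5: 17604 × 0.948 = 16689
Net migration: Group 1 + 300 → 2890; Group 2 − 200 → 4881; Group 3 + 360 → 4118; Group 4 − 300 → 13036; Group 5 − 150 → 16539
Giving 2890 / 4881 / 4118 / 13036 / 16539.

16539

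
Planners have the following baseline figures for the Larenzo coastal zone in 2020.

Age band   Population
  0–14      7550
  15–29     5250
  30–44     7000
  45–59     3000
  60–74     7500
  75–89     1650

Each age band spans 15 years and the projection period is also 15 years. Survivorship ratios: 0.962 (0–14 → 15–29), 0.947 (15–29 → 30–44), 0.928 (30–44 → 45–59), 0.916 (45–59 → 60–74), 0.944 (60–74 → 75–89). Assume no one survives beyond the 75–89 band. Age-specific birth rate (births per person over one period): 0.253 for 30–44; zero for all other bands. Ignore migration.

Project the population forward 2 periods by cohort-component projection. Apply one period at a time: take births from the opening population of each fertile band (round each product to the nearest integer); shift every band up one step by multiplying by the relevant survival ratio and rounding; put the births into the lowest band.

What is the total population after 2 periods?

Call the bands 1 to 6, youngest first.
After projecting period 1:
Births: 7000 * 0.253 = 1771
Band 2: 7550 * 0.962 = 7263
Band 3: 5250 * 0.947 = 4972
Band 4: 7000 * 0.928 = 6496
Band 5: 3000 * 0.916 = 2748
Band 6: 7500 * 0.944 = 7080
Population now: 0–14=1771, 15–29=7263, 30–44=4972, 45–59=6496, 60–74=2748, 75–89=7080
After projecting period 2:
Births: 4972 * 0.253 = 1258
Band 2: 1771 * 0.962 = 1704
Band 3: 7263 * 0.947 = 6878
Band 4: 4972 * 0.928 = 4614
Band 5: 6496 * 0.916 = 5950
Band 6: 2748 * 0.944 = 2594
Population now: 0–14=1258, 15–29=1704, 30–44=6878, 45–59=4614, 60–74=5950, 75–89=2594
Total after period 2: 1258 + 1704 + 6878 + 4614 + 5950 + 2594 = 22998

22998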